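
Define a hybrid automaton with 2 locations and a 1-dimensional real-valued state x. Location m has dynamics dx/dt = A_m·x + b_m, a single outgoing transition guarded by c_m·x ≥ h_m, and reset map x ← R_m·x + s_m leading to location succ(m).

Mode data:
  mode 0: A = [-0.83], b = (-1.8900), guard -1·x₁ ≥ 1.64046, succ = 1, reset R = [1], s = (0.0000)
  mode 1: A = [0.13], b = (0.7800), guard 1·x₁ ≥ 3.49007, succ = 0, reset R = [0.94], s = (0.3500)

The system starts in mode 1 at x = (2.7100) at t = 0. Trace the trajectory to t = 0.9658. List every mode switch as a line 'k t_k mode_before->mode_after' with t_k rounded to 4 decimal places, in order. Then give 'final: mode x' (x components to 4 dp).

Mode 1: guard c·x = 3.4901 hit at Δt = 0.6598 (t = 0.6598), x⁻ = (3.4901) → reset → x⁺ = (3.6307), jump to mode 0
Mode 0: flow for 0.3060 to horizon, guard not reached → x = (2.3056)

1 0.6598 1->0
final: 0 2.3056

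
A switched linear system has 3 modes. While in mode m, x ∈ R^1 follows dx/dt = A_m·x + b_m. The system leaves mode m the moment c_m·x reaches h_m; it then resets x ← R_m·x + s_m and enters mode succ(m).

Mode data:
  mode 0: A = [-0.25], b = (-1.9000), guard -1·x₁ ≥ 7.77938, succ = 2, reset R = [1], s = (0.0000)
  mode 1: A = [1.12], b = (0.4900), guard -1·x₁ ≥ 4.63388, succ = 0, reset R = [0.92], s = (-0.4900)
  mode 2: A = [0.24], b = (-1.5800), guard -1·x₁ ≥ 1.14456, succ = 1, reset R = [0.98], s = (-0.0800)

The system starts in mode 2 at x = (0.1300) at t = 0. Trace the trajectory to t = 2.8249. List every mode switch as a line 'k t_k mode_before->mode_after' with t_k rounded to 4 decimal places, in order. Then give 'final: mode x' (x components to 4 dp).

1 0.7510 2->1
2 2.2717 1->0
final: 0 -5.1209

Mode 2: guard c·x = 1.1446 hit at Δt = 0.7510 (t = 0.7510), x⁻ = (-1.1446) → reset → x⁺ = (-1.2017), jump to mode 1
Mode 1: guard c·x = 4.6339 hit at Δt = 1.5207 (t = 2.2717), x⁻ = (-4.6339) → reset → x⁺ = (-4.7532), jump to mode 0
Mode 0: flow for 0.5532 to horizon, guard not reached → x = (-5.1209)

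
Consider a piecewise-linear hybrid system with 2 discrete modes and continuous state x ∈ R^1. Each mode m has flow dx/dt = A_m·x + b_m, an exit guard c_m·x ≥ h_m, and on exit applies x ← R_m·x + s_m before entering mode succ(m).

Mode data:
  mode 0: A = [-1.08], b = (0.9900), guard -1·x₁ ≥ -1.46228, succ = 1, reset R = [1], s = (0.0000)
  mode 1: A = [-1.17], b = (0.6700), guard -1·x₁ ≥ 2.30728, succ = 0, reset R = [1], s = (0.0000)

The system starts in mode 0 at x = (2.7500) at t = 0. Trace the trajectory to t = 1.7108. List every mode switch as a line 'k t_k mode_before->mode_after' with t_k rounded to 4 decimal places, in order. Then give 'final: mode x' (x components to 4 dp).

1 1.1222 0->1
final: 1 1.0195

Mode 0: guard c·x = -1.4623 hit at Δt = 1.1222 (t = 1.1222), x⁻ = (1.4623) → reset → x⁺ = (1.4623), jump to mode 1
Mode 1: flow for 0.5886 to horizon, guard not reached → x = (1.0195)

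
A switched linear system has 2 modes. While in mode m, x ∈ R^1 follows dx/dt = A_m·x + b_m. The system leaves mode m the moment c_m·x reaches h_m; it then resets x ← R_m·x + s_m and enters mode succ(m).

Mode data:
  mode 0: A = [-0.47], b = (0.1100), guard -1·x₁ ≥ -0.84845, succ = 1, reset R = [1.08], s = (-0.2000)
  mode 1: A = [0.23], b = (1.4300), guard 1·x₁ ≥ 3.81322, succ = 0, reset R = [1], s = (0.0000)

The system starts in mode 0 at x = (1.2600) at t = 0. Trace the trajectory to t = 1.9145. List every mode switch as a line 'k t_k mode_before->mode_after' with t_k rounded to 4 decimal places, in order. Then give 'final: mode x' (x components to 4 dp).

Mode 0: guard c·x = -0.8485 hit at Δt = 1.0909 (t = 1.0909), x⁻ = (0.8485) → reset → x⁺ = (0.7163), jump to mode 1
Mode 1: flow for 0.8236 to horizon, guard not reached → x = (2.1624)

1 1.0909 0->1
final: 1 2.1624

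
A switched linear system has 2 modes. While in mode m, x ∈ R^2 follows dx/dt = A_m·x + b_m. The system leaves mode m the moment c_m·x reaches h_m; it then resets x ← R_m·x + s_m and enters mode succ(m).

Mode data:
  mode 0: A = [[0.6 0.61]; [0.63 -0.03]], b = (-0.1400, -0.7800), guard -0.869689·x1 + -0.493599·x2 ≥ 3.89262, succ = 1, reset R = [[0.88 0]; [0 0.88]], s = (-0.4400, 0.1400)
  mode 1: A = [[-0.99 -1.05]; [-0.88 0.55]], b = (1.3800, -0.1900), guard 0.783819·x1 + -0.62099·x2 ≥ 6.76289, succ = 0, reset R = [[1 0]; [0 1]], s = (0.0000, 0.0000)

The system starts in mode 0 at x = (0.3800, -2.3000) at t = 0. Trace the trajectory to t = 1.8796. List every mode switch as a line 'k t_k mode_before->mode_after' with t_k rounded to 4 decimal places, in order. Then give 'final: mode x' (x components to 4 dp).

1 1.1886 0->1
final: 1 1.2636 -4.2565

Mode 0: guard c·x = 3.8926 hit at Δt = 1.1886 (t = 1.1886), x⁻ = (-2.3798, -3.6932) → reset → x⁺ = (-2.5342, -3.1100), jump to mode 1
Mode 1: flow for 0.6910 to horizon, guard not reached → x = (1.2636, -4.2565)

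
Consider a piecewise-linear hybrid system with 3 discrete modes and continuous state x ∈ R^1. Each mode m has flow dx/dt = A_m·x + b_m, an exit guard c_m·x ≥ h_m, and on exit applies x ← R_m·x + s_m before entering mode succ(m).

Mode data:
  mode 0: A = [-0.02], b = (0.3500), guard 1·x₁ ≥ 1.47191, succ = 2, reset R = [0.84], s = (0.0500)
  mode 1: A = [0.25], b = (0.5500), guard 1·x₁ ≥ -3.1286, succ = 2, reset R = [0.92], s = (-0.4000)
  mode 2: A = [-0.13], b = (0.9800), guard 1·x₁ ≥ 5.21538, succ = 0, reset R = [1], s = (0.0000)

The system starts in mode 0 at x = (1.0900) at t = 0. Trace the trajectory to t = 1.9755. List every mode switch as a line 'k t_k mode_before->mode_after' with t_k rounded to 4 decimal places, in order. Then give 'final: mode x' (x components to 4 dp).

Mode 0: guard c·x = 1.4719 hit at Δt = 1.1774 (t = 1.1774), x⁻ = (1.4719) → reset → x⁺ = (1.2864), jump to mode 2
Mode 2: flow for 0.7981 to horizon, guard not reached → x = (1.9026)

1 1.1774 0->2
final: 2 1.9026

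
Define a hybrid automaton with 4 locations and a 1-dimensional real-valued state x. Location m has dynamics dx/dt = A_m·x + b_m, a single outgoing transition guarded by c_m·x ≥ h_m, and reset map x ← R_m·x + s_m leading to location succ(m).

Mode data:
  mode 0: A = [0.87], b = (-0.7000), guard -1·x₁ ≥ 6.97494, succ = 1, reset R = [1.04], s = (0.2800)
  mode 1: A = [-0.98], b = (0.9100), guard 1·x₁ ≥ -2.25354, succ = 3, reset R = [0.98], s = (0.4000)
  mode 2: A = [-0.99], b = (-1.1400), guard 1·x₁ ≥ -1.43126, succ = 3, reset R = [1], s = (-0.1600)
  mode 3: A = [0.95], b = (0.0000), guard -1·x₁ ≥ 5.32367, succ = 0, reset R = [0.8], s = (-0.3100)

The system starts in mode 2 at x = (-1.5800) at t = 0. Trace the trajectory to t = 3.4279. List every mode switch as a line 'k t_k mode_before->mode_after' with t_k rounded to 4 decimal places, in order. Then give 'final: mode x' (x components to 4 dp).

Mode 2: guard c·x = -1.4313 hit at Δt = 0.4307 (t = 0.4307), x⁻ = (-1.4313) → reset → x⁺ = (-1.5913), jump to mode 3
Mode 3: guard c·x = 5.3237 hit at Δt = 1.2712 (t = 1.7019), x⁻ = (-5.3237) → reset → x⁺ = (-4.5689), jump to mode 0
Mode 0: guard c·x = 6.9749 hit at Δt = 0.4253 (t = 2.1272), x⁻ = (-6.9749) → reset → x⁺ = (-6.9739), jump to mode 1
Mode 1: guard c·x = -2.2535 hit at Δt = 0.9282 (t = 3.0554), x⁻ = (-2.2535) → reset → x⁺ = (-1.8085), jump to mode 3
Mode 3: flow for 0.3725 to horizon, guard not reached → x = (-2.5764)

1 0.4307 2->3
2 1.7019 3->0
3 2.1272 0->1
4 3.0554 1->3
final: 3 -2.5764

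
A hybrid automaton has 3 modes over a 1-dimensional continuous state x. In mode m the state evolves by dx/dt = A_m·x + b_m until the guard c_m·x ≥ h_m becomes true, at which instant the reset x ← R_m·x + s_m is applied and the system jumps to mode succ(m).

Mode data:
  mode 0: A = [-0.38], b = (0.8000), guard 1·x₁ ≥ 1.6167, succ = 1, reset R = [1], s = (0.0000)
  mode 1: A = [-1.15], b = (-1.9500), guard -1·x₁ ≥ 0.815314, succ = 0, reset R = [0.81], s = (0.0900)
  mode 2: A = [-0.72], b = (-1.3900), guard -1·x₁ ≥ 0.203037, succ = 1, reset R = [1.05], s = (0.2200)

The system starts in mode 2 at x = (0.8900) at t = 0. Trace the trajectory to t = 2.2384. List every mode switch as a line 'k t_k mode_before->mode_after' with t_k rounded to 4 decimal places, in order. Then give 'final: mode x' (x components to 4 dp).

1 0.6809 2->1
2 1.2544 1->0
final: 0 0.2643

Mode 2: guard c·x = 0.2030 hit at Δt = 0.6809 (t = 0.6809), x⁻ = (-0.2030) → reset → x⁺ = (0.0068), jump to mode 1
Mode 1: guard c·x = 0.8153 hit at Δt = 0.5735 (t = 1.2544), x⁻ = (-0.8153) → reset → x⁺ = (-0.5704), jump to mode 0
Mode 0: flow for 0.9840 to horizon, guard not reached → x = (0.2643)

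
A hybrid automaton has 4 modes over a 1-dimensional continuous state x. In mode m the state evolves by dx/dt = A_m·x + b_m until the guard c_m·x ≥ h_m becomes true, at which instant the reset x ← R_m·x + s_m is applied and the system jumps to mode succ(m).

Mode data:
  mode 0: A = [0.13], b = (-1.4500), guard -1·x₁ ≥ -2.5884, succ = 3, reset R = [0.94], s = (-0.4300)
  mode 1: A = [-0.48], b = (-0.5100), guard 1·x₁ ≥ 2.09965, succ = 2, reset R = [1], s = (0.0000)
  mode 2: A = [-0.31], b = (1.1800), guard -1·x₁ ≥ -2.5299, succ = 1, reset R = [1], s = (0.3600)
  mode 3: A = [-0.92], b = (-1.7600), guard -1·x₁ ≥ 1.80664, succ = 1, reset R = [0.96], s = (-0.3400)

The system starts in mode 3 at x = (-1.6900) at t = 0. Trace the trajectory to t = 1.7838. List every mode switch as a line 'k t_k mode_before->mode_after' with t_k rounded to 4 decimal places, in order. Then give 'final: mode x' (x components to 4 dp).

Mode 3: guard c·x = 1.8066 hit at Δt = 0.8045 (t = 0.8045), x⁻ = (-1.8066) → reset → x⁺ = (-2.0744), jump to mode 1
Mode 1: flow for 0.9793 to horizon, guard not reached → x = (-1.6949)

1 0.8045 3->1
final: 1 -1.6949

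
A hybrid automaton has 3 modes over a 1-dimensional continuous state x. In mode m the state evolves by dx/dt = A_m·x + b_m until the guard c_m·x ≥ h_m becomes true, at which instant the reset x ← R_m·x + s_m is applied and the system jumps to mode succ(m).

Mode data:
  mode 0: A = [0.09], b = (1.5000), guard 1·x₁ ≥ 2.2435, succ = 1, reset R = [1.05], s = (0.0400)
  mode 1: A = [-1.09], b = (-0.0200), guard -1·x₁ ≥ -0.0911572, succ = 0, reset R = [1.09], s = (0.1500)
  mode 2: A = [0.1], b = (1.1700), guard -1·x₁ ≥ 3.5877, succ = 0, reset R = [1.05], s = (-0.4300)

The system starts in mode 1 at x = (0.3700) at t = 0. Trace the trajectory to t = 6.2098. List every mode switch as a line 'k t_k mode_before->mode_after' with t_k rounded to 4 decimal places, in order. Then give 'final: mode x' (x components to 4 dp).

Mode 1: guard c·x = -0.0912 hit at Δt = 1.1614 (t = 1.1614), x⁻ = (0.0912) → reset → x⁺ = (0.2494), jump to mode 0
Mode 0: guard c·x = 2.2435 hit at Δt = 1.2382 (t = 2.3996), x⁻ = (2.2435) → reset → x⁺ = (2.3957), jump to mode 1
Mode 1: guard c·x = -0.0912 hit at Δt = 2.8377 (t = 5.2373), x⁻ = (0.0912) → reset → x⁺ = (0.2494), jump to mode 0
Mode 0: flow for 0.9725 to horizon, guard not reached → x = (1.7967)

1 1.1614 1->0
2 2.3996 0->1
3 5.2373 1->0
final: 0 1.7967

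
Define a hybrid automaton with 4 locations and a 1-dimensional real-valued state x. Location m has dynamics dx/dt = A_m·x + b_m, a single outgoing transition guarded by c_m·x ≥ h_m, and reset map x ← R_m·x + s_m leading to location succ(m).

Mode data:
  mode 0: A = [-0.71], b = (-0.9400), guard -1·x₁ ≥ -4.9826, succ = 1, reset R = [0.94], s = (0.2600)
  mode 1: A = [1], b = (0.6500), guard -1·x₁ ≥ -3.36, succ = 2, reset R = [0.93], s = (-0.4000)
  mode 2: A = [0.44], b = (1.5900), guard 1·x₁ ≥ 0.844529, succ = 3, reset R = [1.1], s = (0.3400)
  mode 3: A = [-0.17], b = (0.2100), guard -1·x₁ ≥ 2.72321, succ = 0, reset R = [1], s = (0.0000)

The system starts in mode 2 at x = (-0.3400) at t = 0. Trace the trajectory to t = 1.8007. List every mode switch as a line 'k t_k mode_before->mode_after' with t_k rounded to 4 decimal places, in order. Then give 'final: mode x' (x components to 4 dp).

Mode 2: guard c·x = 0.8445 hit at Δt = 0.7019 (t = 0.7019), x⁻ = (0.8445) → reset → x⁺ = (1.2690), jump to mode 3
Mode 3: flow for 1.0988 to horizon, guard not reached → x = (1.2632)

1 0.7019 2->3
final: 3 1.2632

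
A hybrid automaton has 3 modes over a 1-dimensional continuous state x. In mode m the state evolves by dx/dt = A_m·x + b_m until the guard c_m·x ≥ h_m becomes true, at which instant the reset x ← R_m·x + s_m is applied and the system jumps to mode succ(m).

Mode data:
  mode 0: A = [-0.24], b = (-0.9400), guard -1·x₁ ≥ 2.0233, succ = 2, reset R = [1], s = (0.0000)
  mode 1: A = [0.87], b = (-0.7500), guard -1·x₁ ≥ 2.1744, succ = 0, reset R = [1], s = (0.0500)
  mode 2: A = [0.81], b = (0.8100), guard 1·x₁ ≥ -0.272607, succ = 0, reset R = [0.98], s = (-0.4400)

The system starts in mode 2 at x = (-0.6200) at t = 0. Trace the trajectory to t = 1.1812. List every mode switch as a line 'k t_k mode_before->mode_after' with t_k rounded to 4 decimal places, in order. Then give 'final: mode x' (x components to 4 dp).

1 0.8016 2->0
final: 0 -0.9866

Mode 2: guard c·x = -0.2726 hit at Δt = 0.8016 (t = 0.8016), x⁻ = (-0.2726) → reset → x⁺ = (-0.7072), jump to mode 0
Mode 0: flow for 0.3796 to horizon, guard not reached → x = (-0.9866)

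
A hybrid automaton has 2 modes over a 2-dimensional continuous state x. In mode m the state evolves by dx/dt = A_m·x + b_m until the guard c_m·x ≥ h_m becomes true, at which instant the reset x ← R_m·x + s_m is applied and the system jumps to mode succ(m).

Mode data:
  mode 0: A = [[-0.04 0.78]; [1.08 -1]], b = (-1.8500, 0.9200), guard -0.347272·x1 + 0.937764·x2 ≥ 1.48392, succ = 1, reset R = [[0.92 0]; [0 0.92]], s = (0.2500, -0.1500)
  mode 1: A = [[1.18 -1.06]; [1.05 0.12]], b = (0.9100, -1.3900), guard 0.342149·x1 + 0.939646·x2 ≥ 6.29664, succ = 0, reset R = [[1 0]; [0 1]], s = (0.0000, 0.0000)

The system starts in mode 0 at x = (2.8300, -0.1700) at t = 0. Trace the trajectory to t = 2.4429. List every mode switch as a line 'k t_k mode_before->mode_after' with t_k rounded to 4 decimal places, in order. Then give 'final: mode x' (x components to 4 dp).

1 1.3672 0->1
final: 1 2.9422 3.4095

Mode 0: guard c·x = 1.4839 hit at Δt = 1.3672 (t = 1.3672), x⁻ = (1.6828, 2.2056) → reset → x⁺ = (1.7982, 1.8791), jump to mode 1
Mode 1: flow for 1.0757 to horizon, guard not reached → x = (2.9422, 3.4095)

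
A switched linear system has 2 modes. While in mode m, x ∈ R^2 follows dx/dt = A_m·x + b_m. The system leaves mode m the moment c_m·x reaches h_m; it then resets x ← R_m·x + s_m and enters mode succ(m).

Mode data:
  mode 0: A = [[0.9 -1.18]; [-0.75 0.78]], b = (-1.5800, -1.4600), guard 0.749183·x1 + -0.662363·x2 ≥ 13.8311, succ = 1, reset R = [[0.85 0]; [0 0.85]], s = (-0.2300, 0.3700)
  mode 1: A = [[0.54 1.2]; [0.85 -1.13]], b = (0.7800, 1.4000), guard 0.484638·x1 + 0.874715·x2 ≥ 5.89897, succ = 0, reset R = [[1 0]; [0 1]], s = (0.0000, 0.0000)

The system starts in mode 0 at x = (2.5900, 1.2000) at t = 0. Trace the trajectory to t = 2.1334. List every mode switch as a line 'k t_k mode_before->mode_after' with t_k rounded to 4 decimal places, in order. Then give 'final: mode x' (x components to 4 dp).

Mode 0: guard c·x = 13.8311 hit at Δt = 1.5852 (t = 1.5852), x⁻ = (10.4746, -9.0339) → reset → x⁺ = (8.6734, -7.3088), jump to mode 1
Mode 1: flow for 0.5482 to horizon, guard not reached → x = (9.3463, -0.3558)

1 1.5852 0->1
final: 1 9.3463 -0.3558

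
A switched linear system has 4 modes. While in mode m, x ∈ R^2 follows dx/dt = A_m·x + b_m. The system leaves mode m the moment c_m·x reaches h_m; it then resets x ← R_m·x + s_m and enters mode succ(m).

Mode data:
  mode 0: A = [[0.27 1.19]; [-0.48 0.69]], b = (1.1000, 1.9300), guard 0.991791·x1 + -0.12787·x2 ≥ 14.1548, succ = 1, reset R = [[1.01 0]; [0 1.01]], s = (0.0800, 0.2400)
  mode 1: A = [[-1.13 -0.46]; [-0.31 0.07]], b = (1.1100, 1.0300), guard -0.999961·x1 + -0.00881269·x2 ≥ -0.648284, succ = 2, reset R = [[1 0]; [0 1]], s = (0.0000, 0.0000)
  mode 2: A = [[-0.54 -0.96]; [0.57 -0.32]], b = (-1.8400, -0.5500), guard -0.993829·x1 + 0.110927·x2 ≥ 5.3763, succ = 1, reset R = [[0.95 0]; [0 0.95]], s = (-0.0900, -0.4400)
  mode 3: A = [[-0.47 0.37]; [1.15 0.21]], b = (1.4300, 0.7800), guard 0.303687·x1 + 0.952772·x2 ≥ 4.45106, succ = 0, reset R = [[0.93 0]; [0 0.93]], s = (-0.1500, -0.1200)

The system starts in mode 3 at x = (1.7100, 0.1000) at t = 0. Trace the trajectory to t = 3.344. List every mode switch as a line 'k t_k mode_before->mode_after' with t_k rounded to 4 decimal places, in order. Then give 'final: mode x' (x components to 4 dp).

1 1.0084 3->0
2 2.3795 0->1
final: 1 4.4900 4.4155

Mode 3: guard c·x = 4.4511 hit at Δt = 1.0084 (t = 1.0084), x⁻ = (2.7833, 3.7846) → reset → x⁺ = (2.4384, 3.3996), jump to mode 0
Mode 0: guard c·x = 14.1548 hit at Δt = 1.3711 (t = 2.3795), x⁻ = (14.9743, 5.4475) → reset → x⁺ = (15.2040, 5.7420), jump to mode 1
Mode 1: flow for 0.9645 to horizon, guard not reached → x = (4.4900, 4.4155)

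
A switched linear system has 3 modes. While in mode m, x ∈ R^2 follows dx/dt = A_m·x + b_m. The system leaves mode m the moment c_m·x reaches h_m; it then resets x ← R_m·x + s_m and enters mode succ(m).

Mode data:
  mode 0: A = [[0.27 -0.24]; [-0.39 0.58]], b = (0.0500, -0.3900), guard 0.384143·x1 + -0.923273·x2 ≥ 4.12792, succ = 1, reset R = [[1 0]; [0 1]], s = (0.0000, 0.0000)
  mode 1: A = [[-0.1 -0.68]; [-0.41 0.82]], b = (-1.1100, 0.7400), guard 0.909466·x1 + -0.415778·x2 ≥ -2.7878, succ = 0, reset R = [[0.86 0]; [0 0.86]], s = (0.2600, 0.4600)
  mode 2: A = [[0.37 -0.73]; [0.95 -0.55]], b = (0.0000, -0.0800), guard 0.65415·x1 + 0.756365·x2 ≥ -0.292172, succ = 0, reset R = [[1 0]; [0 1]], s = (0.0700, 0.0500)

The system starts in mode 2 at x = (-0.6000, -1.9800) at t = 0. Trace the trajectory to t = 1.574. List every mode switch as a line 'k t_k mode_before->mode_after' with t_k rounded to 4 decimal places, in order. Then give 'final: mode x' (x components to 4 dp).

Mode 2: guard c·x = -0.2922 hit at Δt = 1.1283 (t = 1.1283), x⁻ = (0.7227, -1.0114) → reset → x⁺ = (0.7927, -0.9614), jump to mode 0
Mode 0: flow for 0.4457 to horizon, guard not reached → x = (1.0619, -1.6244)

1 1.1283 2->0
final: 0 1.0619 -1.6244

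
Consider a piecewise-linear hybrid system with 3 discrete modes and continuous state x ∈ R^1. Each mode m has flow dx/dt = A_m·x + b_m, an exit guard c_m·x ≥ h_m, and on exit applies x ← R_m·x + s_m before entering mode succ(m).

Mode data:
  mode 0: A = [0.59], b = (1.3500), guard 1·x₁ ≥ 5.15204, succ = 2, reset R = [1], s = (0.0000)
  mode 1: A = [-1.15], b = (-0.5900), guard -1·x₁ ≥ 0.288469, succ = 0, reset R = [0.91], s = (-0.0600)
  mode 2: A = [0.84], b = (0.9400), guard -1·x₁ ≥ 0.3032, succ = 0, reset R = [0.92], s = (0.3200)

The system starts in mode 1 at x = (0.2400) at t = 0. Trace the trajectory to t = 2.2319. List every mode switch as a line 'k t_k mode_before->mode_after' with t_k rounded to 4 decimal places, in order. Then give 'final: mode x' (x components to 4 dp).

Mode 1: guard c·x = 0.2885 hit at Δt = 1.0521 (t = 1.0521), x⁻ = (-0.2885) → reset → x⁺ = (-0.3225), jump to mode 0
Mode 0: flow for 1.1798 to horizon, guard not reached → x = (1.6547)

1 1.0521 1->0
final: 0 1.6547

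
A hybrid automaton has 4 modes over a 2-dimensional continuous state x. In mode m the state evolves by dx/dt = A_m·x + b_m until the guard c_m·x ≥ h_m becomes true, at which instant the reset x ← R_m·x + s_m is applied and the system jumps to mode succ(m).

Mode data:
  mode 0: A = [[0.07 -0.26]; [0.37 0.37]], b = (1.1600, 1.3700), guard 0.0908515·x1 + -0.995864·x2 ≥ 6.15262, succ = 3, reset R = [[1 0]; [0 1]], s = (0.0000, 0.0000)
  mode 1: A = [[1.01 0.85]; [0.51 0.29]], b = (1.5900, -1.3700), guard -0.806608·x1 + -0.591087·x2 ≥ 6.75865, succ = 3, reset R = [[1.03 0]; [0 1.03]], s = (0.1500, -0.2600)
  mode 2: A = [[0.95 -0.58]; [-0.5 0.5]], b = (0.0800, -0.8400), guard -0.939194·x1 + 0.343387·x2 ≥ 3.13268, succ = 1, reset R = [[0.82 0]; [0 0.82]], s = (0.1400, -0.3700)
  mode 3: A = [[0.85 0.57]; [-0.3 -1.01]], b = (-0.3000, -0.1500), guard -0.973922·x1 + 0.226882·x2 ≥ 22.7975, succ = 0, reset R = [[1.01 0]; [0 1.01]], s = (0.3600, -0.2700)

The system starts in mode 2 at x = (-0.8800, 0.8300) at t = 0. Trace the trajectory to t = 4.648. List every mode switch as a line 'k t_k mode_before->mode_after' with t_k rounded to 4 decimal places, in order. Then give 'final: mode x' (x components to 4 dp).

1 0.9417 2->1
2 2.2565 1->3
3 3.7229 3->0
final: 0 -22.8584 -4.8031

Mode 2: guard c·x = 3.1327 hit at Δt = 0.9417 (t = 0.9417), x⁻ = (-2.8605, 1.2991) → reset → x⁺ = (-2.2056, 0.6952), jump to mode 1
Mode 1: guard c·x = 6.7587 hit at Δt = 1.3148 (t = 2.2565), x⁻ = (-5.6715, -3.6948) → reset → x⁺ = (-5.6917, -4.0657), jump to mode 3
Mode 3: guard c·x = 22.7975 hit at Δt = 1.4664 (t = 3.7229), x⁻ = (-22.8475, 2.4056) → reset → x⁺ = (-22.7160, 2.1597), jump to mode 0
Mode 0: flow for 0.9251 to horizon, guard not reached → x = (-22.8584, -4.8031)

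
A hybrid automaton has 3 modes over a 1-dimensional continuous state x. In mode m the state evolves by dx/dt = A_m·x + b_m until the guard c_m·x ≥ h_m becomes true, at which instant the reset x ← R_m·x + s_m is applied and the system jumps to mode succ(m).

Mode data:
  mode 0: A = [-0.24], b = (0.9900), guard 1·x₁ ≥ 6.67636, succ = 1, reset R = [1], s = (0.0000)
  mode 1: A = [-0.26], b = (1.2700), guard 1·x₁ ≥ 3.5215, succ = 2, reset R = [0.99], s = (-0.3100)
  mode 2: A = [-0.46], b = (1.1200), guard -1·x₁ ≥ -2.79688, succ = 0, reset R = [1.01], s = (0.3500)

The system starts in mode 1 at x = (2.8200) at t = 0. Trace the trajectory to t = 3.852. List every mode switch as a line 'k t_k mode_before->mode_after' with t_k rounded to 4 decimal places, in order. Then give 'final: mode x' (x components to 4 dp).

Mode 1: guard c·x = 3.5215 hit at Δt = 1.5968 (t = 1.5968), x⁻ = (3.5215) → reset → x⁺ = (3.1763), jump to mode 2
Mode 2: guard c·x = -2.7969 hit at Δt = 1.5582 (t = 3.1550), x⁻ = (2.7969) → reset → x⁺ = (3.1748), jump to mode 0
Mode 0: flow for 0.6970 to horizon, guard not reached → x = (3.3212)

1 1.5968 1->2
2 3.1550 2->0
final: 0 3.3212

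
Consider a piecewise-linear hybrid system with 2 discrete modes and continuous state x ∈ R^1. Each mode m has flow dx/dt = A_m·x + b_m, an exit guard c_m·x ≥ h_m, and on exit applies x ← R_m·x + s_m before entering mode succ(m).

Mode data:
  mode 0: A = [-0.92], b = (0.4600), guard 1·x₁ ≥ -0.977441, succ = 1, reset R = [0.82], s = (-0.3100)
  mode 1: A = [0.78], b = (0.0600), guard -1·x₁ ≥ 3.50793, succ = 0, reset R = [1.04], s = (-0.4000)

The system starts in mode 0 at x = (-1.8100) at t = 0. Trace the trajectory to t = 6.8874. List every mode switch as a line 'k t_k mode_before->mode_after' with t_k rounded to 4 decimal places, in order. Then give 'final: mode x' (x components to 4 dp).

1 0.4858 0->1
2 2.0228 1->0
3 3.2450 0->1
4 4.7820 1->0
5 6.0042 0->1
final: 1 -2.1373

Mode 0: guard c·x = -0.9774 hit at Δt = 0.4858 (t = 0.4858), x⁻ = (-0.9774) → reset → x⁺ = (-1.1115), jump to mode 1
Mode 1: guard c·x = 3.5079 hit at Δt = 1.5370 (t = 2.0228), x⁻ = (-3.5079) → reset → x⁺ = (-4.0482), jump to mode 0
Mode 0: guard c·x = -0.9774 hit at Δt = 1.2222 (t = 3.2450), x⁻ = (-0.9774) → reset → x⁺ = (-1.1115), jump to mode 1
Mode 1: guard c·x = 3.5079 hit at Δt = 1.5370 (t = 4.7820), x⁻ = (-3.5079) → reset → x⁺ = (-4.0482), jump to mode 0
Mode 0: guard c·x = -0.9774 hit at Δt = 1.2222 (t = 6.0042), x⁻ = (-0.9774) → reset → x⁺ = (-1.1115), jump to mode 1
Mode 1: flow for 0.8832 to horizon, guard not reached → x = (-2.1373)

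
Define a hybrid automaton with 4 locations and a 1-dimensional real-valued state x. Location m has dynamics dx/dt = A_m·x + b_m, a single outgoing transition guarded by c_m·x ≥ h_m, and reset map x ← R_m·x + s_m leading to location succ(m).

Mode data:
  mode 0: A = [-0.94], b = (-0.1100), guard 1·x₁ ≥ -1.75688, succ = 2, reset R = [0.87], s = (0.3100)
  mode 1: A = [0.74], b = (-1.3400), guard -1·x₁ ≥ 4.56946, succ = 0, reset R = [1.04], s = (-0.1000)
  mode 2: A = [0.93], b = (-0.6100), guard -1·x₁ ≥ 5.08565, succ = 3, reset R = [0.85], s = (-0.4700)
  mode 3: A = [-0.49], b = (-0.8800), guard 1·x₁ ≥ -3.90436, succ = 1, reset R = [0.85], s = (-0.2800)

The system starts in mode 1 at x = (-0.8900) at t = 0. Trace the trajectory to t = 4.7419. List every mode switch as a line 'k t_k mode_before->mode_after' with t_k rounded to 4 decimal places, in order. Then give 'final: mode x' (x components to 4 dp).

1 1.1617 1->0
2 2.2898 0->2
3 3.4935 2->3
4 4.2111 3->1
5 4.4341 1->0
final: 0 -3.6627

Mode 1: guard c·x = 4.5695 hit at Δt = 1.1617 (t = 1.1617), x⁻ = (-4.5695) → reset → x⁺ = (-4.8522), jump to mode 0
Mode 0: guard c·x = -1.7569 hit at Δt = 1.1281 (t = 2.2898), x⁻ = (-1.7569) → reset → x⁺ = (-1.2185), jump to mode 2
Mode 2: guard c·x = 5.0857 hit at Δt = 1.2037 (t = 3.4935), x⁻ = (-5.0856) → reset → x⁺ = (-4.7928), jump to mode 3
Mode 3: guard c·x = -3.9044 hit at Δt = 0.7176 (t = 4.2111), x⁻ = (-3.9044) → reset → x⁺ = (-3.5987), jump to mode 1
Mode 1: guard c·x = 4.5695 hit at Δt = 0.2230 (t = 4.4341), x⁻ = (-4.5695) → reset → x⁺ = (-4.8522), jump to mode 0
Mode 0: flow for 0.3078 to horizon, guard not reached → x = (-3.6627)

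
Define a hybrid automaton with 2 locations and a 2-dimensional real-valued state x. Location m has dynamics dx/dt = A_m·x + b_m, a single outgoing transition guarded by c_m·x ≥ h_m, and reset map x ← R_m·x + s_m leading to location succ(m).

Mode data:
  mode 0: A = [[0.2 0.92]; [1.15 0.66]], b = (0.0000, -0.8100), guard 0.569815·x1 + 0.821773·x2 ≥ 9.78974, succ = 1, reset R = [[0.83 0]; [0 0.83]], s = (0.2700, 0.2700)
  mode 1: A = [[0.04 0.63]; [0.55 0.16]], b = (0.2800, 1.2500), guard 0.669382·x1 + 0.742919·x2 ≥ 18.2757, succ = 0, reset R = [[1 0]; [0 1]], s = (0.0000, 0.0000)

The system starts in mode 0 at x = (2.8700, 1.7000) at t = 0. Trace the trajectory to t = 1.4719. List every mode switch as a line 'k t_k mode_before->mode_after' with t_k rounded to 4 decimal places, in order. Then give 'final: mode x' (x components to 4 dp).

Mode 0: guard c·x = 9.7897 hit at Δt = 0.8268 (t = 0.8268), x⁻ = (6.6118, 7.3283) → reset → x⁺ = (5.7578, 6.3525), jump to mode 1
Mode 1: flow for 0.6451 to horizon, guard not reached → x = (9.5327, 10.6805)

1 0.8268 0->1
final: 1 9.5327 10.6805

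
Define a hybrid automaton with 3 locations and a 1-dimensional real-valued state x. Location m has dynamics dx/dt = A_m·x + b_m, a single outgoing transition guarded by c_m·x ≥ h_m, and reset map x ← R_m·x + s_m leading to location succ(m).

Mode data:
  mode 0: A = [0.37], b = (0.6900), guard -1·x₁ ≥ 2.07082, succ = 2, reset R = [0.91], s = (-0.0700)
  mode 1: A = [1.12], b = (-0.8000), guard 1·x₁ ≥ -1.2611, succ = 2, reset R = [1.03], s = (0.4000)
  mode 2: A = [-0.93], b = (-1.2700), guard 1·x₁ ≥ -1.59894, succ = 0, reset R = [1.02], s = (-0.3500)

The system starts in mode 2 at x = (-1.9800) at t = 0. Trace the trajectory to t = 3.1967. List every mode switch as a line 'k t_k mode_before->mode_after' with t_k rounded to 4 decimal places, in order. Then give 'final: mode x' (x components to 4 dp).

Mode 2: guard c·x = -1.5989 hit at Δt = 1.0410 (t = 1.0410), x⁻ = (-1.5989) → reset → x⁺ = (-1.9809), jump to mode 0
Mode 0: guard c·x = 2.0708 hit at Δt = 1.5503 (t = 2.5913), x⁻ = (-2.0708) → reset → x⁺ = (-1.9544), jump to mode 2
Mode 2: flow for 0.6054 to horizon, guard not reached → x = (-1.7009)

1 1.0410 2->0
2 2.5913 0->2
final: 2 -1.7009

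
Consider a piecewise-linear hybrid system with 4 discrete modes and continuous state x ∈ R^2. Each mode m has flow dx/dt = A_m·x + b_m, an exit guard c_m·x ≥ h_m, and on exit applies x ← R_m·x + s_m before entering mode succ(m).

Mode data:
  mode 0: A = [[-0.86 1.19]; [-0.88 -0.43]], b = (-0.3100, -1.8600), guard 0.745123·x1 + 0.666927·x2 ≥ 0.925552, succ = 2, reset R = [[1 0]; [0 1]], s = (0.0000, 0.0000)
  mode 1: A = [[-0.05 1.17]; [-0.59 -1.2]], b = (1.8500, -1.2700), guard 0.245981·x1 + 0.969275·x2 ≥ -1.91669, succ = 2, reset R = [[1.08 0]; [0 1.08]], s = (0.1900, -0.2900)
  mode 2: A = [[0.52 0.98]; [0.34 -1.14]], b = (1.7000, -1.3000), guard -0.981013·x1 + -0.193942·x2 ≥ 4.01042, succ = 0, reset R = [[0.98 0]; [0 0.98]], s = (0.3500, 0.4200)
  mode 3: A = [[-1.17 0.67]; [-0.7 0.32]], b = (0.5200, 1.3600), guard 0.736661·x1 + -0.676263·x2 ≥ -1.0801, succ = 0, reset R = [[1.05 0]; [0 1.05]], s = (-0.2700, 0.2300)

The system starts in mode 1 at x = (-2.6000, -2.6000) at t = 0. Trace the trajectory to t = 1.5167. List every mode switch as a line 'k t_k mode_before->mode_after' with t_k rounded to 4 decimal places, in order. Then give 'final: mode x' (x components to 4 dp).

Mode 1: guard c·x = -1.9167 hit at Δt = 0.5054 (t = 0.5054), x⁻ = (-2.7089, -1.2900) → reset → x⁺ = (-2.7356, -1.6832), jump to mode 2
Mode 2: guard c·x = 4.0104 hit at Δt = 0.5746 (t = 1.0800), x⁻ = (-3.7149, -1.8874) → reset → x⁺ = (-3.2906, -1.4296), jump to mode 0
Mode 0: flow for 0.4367 to horizon, guard not reached → x = (-2.8487, -0.8484)

1 0.5054 1->2
2 1.0800 2->0
final: 0 -2.8487 -0.8484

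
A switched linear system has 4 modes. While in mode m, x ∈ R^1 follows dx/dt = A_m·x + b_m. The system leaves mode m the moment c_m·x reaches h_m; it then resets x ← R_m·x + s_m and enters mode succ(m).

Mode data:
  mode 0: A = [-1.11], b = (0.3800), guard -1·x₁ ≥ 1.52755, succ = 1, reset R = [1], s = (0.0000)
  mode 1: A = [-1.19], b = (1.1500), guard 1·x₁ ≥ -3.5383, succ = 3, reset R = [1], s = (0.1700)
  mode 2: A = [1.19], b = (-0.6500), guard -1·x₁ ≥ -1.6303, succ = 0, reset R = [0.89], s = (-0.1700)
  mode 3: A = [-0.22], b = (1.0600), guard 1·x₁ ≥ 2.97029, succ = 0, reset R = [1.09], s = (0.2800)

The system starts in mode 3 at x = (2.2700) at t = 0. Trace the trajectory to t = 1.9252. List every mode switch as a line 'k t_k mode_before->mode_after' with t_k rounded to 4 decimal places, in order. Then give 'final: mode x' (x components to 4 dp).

Mode 3: guard c·x = 2.9703 hit at Δt = 1.4606 (t = 1.4606), x⁻ = (2.9703) → reset → x⁺ = (3.5176), jump to mode 0
Mode 0: flow for 0.4646 to horizon, guard not reached → x = (2.2383)

1 1.4606 3->0
final: 0 2.2383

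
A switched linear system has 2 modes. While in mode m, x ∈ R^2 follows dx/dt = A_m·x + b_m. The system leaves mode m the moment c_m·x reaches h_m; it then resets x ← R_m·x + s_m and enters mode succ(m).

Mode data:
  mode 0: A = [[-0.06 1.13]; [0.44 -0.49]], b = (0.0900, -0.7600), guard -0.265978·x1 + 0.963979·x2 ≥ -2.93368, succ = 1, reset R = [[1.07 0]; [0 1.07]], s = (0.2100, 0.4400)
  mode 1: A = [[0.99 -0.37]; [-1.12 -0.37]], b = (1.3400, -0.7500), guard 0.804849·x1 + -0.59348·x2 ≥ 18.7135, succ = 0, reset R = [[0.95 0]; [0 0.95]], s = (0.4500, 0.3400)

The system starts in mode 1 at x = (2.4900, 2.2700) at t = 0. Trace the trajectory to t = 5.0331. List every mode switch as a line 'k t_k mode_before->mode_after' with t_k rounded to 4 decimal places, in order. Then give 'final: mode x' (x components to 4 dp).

1 1.4599 1->0
2 2.7816 0->1
3 3.2607 1->0
4 4.2946 0->1
5 4.5651 1->0
final: 0 18.3879 0.3302

Mode 1: guard c·x = 18.7135 hit at Δt = 1.4599 (t = 1.4599), x⁻ = (16.2531, -9.4901) → reset → x⁺ = (15.8905, -8.6756), jump to mode 0
Mode 0: guard c·x = -2.9337 hit at Δt = 1.3217 (t = 2.7816), x⁻ = (9.3698, -0.4580) → reset → x⁺ = (10.2357, -0.0501), jump to mode 1
Mode 1: guard c·x = 18.7135 hit at Δt = 0.4791 (t = 3.2607), x⁻ = (17.9703, -7.1614) → reset → x⁺ = (17.5218, -6.4633), jump to mode 0
Mode 0: guard c·x = -2.9337 hit at Δt = 1.0339 (t = 4.2946), x⁻ = (13.8774, 0.7857) → reset → x⁺ = (15.0588, 1.2807), jump to mode 1
Mode 1: guard c·x = 18.7135 hit at Δt = 0.2705 (t = 4.5651), x⁻ = (20.2363, -4.0883) → reset → x⁺ = (19.6745, -3.5439), jump to mode 0
Mode 0: flow for 0.4680 to horizon, guard not reached → x = (18.3879, 0.3302)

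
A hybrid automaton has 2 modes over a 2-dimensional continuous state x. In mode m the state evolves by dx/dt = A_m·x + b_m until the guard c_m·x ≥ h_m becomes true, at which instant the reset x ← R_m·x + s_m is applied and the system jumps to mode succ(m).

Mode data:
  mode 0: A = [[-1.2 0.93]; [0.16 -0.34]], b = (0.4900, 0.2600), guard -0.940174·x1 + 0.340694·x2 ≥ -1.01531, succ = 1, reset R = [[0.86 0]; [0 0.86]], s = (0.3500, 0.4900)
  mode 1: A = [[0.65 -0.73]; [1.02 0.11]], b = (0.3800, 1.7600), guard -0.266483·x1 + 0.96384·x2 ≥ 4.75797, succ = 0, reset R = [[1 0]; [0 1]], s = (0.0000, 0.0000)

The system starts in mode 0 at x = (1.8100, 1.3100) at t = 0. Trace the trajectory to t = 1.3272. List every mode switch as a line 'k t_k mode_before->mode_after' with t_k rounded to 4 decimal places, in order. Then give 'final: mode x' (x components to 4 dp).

1 0.8893 0->1
final: 1 1.5546 3.3100

Mode 0: guard c·x = -1.0153 hit at Δt = 0.8893 (t = 0.8893), x⁻ = (1.5771, 1.3720) → reset → x⁺ = (1.7063, 1.6699), jump to mode 1
Mode 1: flow for 0.4379 to horizon, guard not reached → x = (1.5546, 3.3100)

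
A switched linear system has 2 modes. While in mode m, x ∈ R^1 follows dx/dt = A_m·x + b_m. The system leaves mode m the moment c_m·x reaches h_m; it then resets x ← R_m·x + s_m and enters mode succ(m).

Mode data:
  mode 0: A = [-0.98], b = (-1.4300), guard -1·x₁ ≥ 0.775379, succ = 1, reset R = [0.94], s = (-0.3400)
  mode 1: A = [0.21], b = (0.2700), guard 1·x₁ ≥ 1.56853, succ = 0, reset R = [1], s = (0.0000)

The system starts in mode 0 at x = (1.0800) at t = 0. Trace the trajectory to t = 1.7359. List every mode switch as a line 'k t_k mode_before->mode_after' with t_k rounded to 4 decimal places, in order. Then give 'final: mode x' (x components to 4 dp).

Mode 0: guard c·x = 0.7754 hit at Δt = 1.3387 (t = 1.3387), x⁻ = (-0.7754) → reset → x⁺ = (-1.0689), jump to mode 1
Mode 1: flow for 0.3972 to horizon, guard not reached → x = (-1.0500)

1 1.3387 0->1
final: 1 -1.0500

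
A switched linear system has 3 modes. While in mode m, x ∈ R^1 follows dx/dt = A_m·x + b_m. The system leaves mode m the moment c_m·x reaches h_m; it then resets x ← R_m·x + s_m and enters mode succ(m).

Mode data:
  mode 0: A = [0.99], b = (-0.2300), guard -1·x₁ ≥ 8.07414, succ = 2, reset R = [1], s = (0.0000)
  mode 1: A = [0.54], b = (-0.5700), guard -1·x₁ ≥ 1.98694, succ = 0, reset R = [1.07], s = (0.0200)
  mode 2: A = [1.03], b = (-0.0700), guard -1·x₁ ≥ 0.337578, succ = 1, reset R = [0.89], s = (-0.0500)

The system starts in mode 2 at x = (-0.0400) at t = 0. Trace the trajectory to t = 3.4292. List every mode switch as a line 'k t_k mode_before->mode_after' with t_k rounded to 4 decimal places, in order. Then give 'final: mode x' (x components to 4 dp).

1 1.2849 2->1
2 2.7144 1->0
final: 0 -4.5127

Mode 2: guard c·x = 0.3376 hit at Δt = 1.2849 (t = 1.2849), x⁻ = (-0.3376) → reset → x⁺ = (-0.3504), jump to mode 1
Mode 1: guard c·x = 1.9869 hit at Δt = 1.4295 (t = 2.7144), x⁻ = (-1.9869) → reset → x⁺ = (-2.1060), jump to mode 0
Mode 0: flow for 0.7148 to horizon, guard not reached → x = (-4.5127)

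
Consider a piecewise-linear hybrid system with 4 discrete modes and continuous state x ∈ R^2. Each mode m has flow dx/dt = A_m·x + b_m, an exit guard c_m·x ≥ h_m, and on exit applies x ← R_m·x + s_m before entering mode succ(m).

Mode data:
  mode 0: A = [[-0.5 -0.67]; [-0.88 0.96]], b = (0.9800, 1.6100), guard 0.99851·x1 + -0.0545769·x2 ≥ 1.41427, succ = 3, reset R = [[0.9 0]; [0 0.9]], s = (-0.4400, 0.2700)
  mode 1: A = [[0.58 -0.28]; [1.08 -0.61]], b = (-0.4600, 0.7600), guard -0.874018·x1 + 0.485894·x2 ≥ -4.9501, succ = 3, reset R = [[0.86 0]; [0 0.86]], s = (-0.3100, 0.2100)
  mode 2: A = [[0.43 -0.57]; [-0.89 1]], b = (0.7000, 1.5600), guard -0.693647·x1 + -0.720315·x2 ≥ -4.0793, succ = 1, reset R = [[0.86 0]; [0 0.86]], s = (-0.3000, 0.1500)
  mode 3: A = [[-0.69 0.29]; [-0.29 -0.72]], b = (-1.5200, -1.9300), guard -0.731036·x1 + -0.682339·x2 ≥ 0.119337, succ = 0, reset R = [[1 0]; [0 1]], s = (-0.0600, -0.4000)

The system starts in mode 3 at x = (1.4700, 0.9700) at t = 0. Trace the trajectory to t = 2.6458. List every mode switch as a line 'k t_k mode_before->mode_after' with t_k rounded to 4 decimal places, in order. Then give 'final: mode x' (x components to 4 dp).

Mode 3: guard c·x = 0.1193 hit at Δt = 0.6048 (t = 0.6048), x⁻ = (0.2388, -0.4307) → reset → x⁺ = (0.1788, -0.8307), jump to mode 0
Mode 0: guard c·x = 1.4143 hit at Δt = 1.3289 (t = 1.9337), x⁻ = (1.3927, -0.4331) → reset → x⁺ = (0.8134, -0.1198), jump to mode 3
Mode 3: guard c·x = 0.1193 hit at Δt = 0.2310 (t = 2.1647), x⁻ = (0.3476, -0.5473) → reset → x⁺ = (0.2876, -0.9473), jump to mode 0
Mode 0: flow for 0.4811 to horizon, guard not reached → x = (0.8947, -0.8326)

1 0.6048 3->0
2 1.9337 0->3
3 2.1647 3->0
final: 0 0.8947 -0.8326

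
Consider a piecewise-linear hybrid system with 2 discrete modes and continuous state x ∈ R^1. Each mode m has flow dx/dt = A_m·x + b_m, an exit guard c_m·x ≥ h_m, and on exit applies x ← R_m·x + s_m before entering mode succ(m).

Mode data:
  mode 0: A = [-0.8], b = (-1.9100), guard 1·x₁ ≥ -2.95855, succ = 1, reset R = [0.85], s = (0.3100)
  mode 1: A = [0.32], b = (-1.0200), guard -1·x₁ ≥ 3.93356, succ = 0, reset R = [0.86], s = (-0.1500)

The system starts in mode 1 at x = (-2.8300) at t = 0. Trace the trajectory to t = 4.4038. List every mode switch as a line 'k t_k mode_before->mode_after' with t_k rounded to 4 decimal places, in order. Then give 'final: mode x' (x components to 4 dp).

1 0.5262 1->0
2 1.3962 0->1
3 2.2652 1->0
4 3.1352 0->1
5 4.0043 1->0
final: 0 -3.2195

Mode 1: guard c·x = 3.9336 hit at Δt = 0.5262 (t = 0.5262), x⁻ = (-3.9336) → reset → x⁺ = (-3.5329), jump to mode 0
Mode 0: guard c·x = -2.9585 hit at Δt = 0.8700 (t = 1.3962), x⁻ = (-2.9585) → reset → x⁺ = (-2.2048), jump to mode 1
Mode 1: guard c·x = 3.9336 hit at Δt = 0.8690 (t = 2.2652), x⁻ = (-3.9336) → reset → x⁺ = (-3.5329), jump to mode 0
Mode 0: guard c·x = -2.9585 hit at Δt = 0.8700 (t = 3.1352), x⁻ = (-2.9585) → reset → x⁺ = (-2.2048), jump to mode 1
Mode 1: guard c·x = 3.9336 hit at Δt = 0.8690 (t = 4.0043), x⁻ = (-3.9336) → reset → x⁺ = (-3.5329), jump to mode 0
Mode 0: flow for 0.3995 to horizon, guard not reached → x = (-3.2195)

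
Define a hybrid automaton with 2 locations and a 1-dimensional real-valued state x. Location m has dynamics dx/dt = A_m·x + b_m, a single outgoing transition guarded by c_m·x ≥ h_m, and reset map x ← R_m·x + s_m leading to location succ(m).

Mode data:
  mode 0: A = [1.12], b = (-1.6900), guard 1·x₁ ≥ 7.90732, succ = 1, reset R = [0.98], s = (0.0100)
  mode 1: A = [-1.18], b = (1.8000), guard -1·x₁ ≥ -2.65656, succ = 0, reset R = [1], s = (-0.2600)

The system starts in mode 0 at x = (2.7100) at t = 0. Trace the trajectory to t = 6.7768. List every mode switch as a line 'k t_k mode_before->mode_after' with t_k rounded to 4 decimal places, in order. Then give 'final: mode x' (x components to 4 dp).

1 1.4936 0->1
2 2.9400 1->0
3 4.7036 0->1
4 6.1500 1->0
final: 0 3.3000

Mode 0: guard c·x = 7.9073 hit at Δt = 1.4936 (t = 1.4936), x⁻ = (7.9073) → reset → x⁺ = (7.7592), jump to mode 1
Mode 1: guard c·x = -2.6566 hit at Δt = 1.4464 (t = 2.9400), x⁻ = (2.6566) → reset → x⁺ = (2.3966), jump to mode 0
Mode 0: guard c·x = 7.9073 hit at Δt = 1.7636 (t = 4.7036), x⁻ = (7.9073) → reset → x⁺ = (7.7592), jump to mode 1
Mode 1: guard c·x = -2.6566 hit at Δt = 1.4464 (t = 6.1500), x⁻ = (2.6566) → reset → x⁺ = (2.3966), jump to mode 0
Mode 0: flow for 0.6268 to horizon, guard not reached → x = (3.3000)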